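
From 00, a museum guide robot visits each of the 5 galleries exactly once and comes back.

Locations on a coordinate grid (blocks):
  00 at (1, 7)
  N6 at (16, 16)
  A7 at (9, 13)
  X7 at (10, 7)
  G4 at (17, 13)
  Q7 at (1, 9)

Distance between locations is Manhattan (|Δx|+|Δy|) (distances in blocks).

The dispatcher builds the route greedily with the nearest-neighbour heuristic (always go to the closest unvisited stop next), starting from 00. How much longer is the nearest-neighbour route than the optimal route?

6 blocks longer than the optimal tour.

00: Q7=2, X7=9, A7=14, G4=22, N6=24 ⇒ Q7
Q7: X7=11, A7=12, G4=20, N6=22 ⇒ X7
X7: A7=7, G4=13, N6=15 ⇒ A7
A7: G4=8, N6=10 ⇒ G4
G4: N6=4 ⇒ N6
NN route 00 → Q7 → X7 → A7 → G4 → N6 → 00 costs 56.
Optimal: 00 → X7 → N6 → G4 → A7 → Q7 → 00 costs 50 (by enumerating all 60 distinct tours).
Excess = 56 − 50 = 6.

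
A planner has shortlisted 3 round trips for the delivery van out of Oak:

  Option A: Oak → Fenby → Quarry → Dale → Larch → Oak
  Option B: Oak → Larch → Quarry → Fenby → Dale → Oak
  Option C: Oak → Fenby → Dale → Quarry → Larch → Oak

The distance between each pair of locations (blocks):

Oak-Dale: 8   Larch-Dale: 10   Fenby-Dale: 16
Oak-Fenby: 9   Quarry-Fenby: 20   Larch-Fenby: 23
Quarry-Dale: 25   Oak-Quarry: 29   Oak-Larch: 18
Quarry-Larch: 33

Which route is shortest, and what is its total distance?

Shortest is Option A, total 82 blocks.

Option A: 9 + 20 + 25 + 10 + 18 = 82
Option B: 18 + 33 + 20 + 16 + 8 = 95
Option C: 9 + 16 + 25 + 33 + 18 = 101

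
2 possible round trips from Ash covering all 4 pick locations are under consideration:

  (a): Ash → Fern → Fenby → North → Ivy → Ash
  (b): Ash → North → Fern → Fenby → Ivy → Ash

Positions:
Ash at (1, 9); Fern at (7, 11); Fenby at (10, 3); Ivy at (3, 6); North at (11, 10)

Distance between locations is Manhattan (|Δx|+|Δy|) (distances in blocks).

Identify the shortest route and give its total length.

42 blocks — (b) is the shortest.

(a): 8 + 11 + 8 + 12 + 5 = 44
(b): 11 + 5 + 11 + 10 + 5 = 42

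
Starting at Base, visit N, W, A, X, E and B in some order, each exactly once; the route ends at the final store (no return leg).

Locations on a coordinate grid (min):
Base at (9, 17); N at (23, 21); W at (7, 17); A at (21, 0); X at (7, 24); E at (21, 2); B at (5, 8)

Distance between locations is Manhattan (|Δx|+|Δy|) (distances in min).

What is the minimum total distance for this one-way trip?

73 min — the minimum one-way total.

There are 6! = 720 possible orderings.
Base→N→W→A→X→E→B: 18+20+31+38+36+22 = 165
Base→N→W→A→X→B→E: 18+20+31+38+18+22 = 147
Base→N→W→A→E→X→B: 18+20+31+2+36+18 = 125
Base→N→W→A→E→B→X: 18+20+31+2+22+18 = 111
Base→N→W→A→B→X→E: 18+20+31+24+18+36 = 147
Base→N→W→A→B→E→X: 18+20+31+24+22+36 = 151
Base→N→W→X→A→E→B: 18+20+7+38+2+22 = 107
Base→N→W→X→A→B→E: 18+20+7+38+24+22 = 129
… (712 more)
Base→W→B→X→N→E→A: 2+11+18+19+21+2 = 73  ← best
The minimum is 73.
One shortest path: Base → W → B → X → N → E → A.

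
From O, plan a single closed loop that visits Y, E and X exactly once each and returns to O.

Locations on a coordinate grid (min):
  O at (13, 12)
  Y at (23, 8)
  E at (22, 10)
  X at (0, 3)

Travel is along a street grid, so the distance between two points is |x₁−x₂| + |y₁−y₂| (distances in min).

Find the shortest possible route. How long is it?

Minimum total distance: 64 min.

O→Y→E→X→O: 14+3+29+22 = 68
O→Y→X→E→O: 14+28+29+11 = 82
O→E→Y→X→O: 11+3+28+22 = 64
The minimum is 64.
One optimal route: O → E → Y → X → O (or its reverse).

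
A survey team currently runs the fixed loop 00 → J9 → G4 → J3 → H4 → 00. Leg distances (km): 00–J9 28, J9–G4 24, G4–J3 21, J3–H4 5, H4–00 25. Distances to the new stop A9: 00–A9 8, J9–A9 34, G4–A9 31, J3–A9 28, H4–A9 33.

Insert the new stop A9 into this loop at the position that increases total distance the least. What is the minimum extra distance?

Adding 14 km by placing A9 on the 00–J9 leg.

Insertion cost between consecutive stops i–j is d(i,A9) + d(A9,j) − d(i,j):
  between 00 and J9: 8 + 34 − 28 = 14
  between J9 and G4: 34 + 31 − 24 = 41
  between G4 and J3: 31 + 28 − 21 = 38
  between J3 and H4: 28 + 33 − 5 = 56
  between H4 and 00: 33 + 8 − 25 = 16
Cheapest insertion is between 00 and J9, adding 14.
New total = 103 + 14 = 117.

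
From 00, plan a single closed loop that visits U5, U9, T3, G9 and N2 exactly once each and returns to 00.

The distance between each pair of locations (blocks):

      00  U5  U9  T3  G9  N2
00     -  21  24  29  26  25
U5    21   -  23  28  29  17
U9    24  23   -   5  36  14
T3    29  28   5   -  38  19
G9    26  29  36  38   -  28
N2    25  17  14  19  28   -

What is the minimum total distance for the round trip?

Shortest round trip = 120 blocks.

There are 60 distinct closed tours to check (reversals are equivalent).
00 → U5 → U9 → T3 → G9 → N2 → 00: 21+23+5+38+28+25 = 140
00 → U5 → U9 → T3 → N2 → G9 → 00: 21+23+5+19+28+26 = 122
00 → U5 → U9 → G9 → T3 → N2 → 00: 21+23+36+38+19+25 = 162
00 → U5 → U9 → G9 → N2 → T3 → 00: 21+23+36+28+19+29 = 156
00 → U5 → U9 → N2 → T3 → G9 → 00: 21+23+14+19+38+26 = 141
00 → U5 → U9 → N2 → G9 → T3 → 00: 21+23+14+28+38+29 = 153
00 → U5 → T3 → U9 → G9 → N2 → 00: 21+28+5+36+28+25 = 143
00 → U5 → T3 → U9 → N2 → G9 → 00: 21+28+5+14+28+26 = 122
00 → U5 → T3 → G9 → U9 → N2 → 00: 21+28+38+36+14+25 = 162
00 → U5 → T3 → G9 → N2 → U9 → 00: 21+28+38+28+14+24 = 153
00 → U5 → T3 → N2 → U9 → G9 → 00: 21+28+19+14+36+26 = 144
00 → U5 → T3 → N2 → G9 → U9 → 00: 21+28+19+28+36+24 = 156
00 → U5 → G9 → U9 → T3 → N2 → 00: 21+29+36+5+19+25 = 135
00 → U5 → G9 → U9 → N2 → T3 → 00: 21+29+36+14+19+29 = 148
… (46 more)
00 → U9 → T3 → N2 → U5 → G9 → 00: 24+5+19+17+29+26 = 120  ← best
The minimum is 120.
One optimal route: 00 → U9 → T3 → N2 → U5 → G9 → 00 (or its reverse).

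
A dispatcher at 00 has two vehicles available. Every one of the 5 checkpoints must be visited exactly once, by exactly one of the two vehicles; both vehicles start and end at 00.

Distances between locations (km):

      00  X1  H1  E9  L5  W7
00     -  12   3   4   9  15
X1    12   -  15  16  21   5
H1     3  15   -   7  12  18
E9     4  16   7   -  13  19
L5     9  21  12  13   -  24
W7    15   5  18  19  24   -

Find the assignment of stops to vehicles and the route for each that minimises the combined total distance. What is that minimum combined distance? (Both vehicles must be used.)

Minimum combined distance: 64 km.

Check every non-empty split of the stops between the two vehicles; for each half take its own optimal tour:
  {X1} + {H1, E9, L5, W7}: 24 + 62 = 86
  {H1} + {X1, E9, L5, W7}: 6 + 58 = 64
  {X1, H1} + {E9, L5, W7}: 30 + 56 = 86
  {E9} + {X1, H1, L5, W7}: 8 + 56 = 64
  {X1, E9} + {H1, L5, W7}: 32 + 54 = 86
  {H1, E9} + {X1, L5, W7}: 14 + 50 = 64
  … (15 splits in total)
Best: vehicle 1 00 → H1 → 00 = 6; vehicle 2 00 → X1 → W7 → E9 → L5 → 00 = 58; combined 64.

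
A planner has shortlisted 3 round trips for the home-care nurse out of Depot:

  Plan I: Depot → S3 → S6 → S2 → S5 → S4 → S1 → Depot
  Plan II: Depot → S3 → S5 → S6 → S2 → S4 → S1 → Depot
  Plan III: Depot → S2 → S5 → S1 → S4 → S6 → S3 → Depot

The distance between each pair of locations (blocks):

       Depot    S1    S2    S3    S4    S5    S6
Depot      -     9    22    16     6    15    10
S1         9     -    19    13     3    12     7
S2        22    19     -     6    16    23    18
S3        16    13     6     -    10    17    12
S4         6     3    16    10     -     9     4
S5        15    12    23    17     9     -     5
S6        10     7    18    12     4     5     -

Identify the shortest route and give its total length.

Shortest is Plan II, total 84 blocks.

Plan I: 16 + 12 + 18 + 23 + 9 + 3 + 9 = 90
Plan II: 16 + 17 + 5 + 18 + 16 + 3 + 9 = 84
Plan III: 22 + 23 + 12 + 3 + 4 + 12 + 16 = 92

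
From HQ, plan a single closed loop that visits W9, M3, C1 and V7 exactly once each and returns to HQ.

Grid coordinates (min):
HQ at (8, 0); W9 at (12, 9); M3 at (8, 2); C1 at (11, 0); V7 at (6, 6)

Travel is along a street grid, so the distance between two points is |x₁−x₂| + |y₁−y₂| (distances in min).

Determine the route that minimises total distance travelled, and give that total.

HQ - W9 - M3 - C1 - V7 - HQ: 13+11+5+11+8 = 48
HQ - W9 - M3 - V7 - C1 - HQ: 13+11+6+11+3 = 44
HQ - W9 - C1 - M3 - V7 - HQ: 13+10+5+6+8 = 42
HQ - W9 - C1 - V7 - M3 - HQ: 13+10+11+6+2 = 42
HQ - W9 - V7 - M3 - C1 - HQ: 13+9+6+5+3 = 36
HQ - W9 - V7 - C1 - M3 - HQ: 13+9+11+5+2 = 40
HQ - M3 - W9 - C1 - V7 - HQ: 2+11+10+11+8 = 42
HQ - M3 - W9 - V7 - C1 - HQ: 2+11+9+11+3 = 36
HQ - M3 - C1 - W9 - V7 - HQ: 2+5+10+9+8 = 34
HQ - M3 - V7 - W9 - C1 - HQ: 2+6+9+10+3 = 30
HQ - C1 - W9 - M3 - V7 - HQ: 3+10+11+6+8 = 38
HQ - C1 - M3 - W9 - V7 - HQ: 3+5+11+9+8 = 36
The minimum is 30.
One optimal route: HQ → M3 → V7 → W9 → C1 → HQ (or its reverse).

Minimum total distance: 30 min.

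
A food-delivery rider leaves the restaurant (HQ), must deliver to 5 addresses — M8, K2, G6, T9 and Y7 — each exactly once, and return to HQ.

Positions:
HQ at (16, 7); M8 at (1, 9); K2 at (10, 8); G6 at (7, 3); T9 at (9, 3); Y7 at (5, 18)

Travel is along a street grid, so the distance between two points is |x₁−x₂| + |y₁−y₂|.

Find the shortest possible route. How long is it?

Shortest round trip = 60.

HQ→M8→K2→G6→T9→Y7→HQ: 17+10+8+2+19+22 = 78
HQ→M8→K2→G6→Y7→T9→HQ: 17+10+8+17+19+11 = 82
HQ→M8→K2→T9→G6→Y7→HQ: 17+10+6+2+17+22 = 74
HQ→M8→K2→T9→Y7→G6→HQ: 17+10+6+19+17+13 = 82
HQ→M8→K2→Y7→G6→T9→HQ: 17+10+15+17+2+11 = 72
HQ→M8→K2→Y7→T9→G6→HQ: 17+10+15+19+2+13 = 76
HQ→M8→G6→K2→T9→Y7→HQ: 17+12+8+6+19+22 = 84
HQ→M8→G6→K2→Y7→T9→HQ: 17+12+8+15+19+11 = 82
HQ→M8→G6→T9→K2→Y7→HQ: 17+12+2+6+15+22 = 74
HQ→M8→G6→T9→Y7→K2→HQ: 17+12+2+19+15+7 = 72
HQ→M8→G6→Y7→K2→T9→HQ: 17+12+17+15+6+11 = 78
HQ→M8→G6→Y7→T9→K2→HQ: 17+12+17+19+6+7 = 78
HQ→M8→T9→K2→G6→Y7→HQ: 17+14+6+8+17+22 = 84
HQ→M8→T9→K2→Y7→G6→HQ: 17+14+6+15+17+13 = 82
… (46 more)
HQ→K2→M8→Y7→G6→T9→HQ: 7+10+13+17+2+11 = 60  ← best
The minimum is 60.
One optimal route: HQ → K2 → M8 → Y7 → G6 → T9 → HQ (or its reverse).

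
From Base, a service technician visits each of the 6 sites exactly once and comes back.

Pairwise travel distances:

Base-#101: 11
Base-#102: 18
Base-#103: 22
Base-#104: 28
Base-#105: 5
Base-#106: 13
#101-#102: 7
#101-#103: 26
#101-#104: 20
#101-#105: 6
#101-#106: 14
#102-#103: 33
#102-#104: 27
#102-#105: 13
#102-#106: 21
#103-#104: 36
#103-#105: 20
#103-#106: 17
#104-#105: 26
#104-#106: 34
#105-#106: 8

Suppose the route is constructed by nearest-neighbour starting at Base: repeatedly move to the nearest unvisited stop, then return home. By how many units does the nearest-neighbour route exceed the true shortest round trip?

From Base: #105=5, #101=11, #106=13, #102=18, #103=22, #104=28 → choose #105 (5).
From #105: #101=6, #106=8, #102=13, #103=20, #104=26 → choose #101 (6).
From #101: #102=7, #106=14, #104=20, #103=26 → choose #102 (7).
From #102: #106=21, #104=27, #103=33 → choose #106 (21).
From #106: #103=17, #104=34 → choose #103 (17).
From #103: #104=36 → choose #104 (36).
NN route Base → #105 → #101 → #102 → #106 → #103 → #104 → Base costs 120.
Optimal: Base → #101 → #102 → #104 → #103 → #106 → #105 → Base costs 111 (by enumerating all 360 distinct tours).
Excess = 120 − 111 = 9.

Excess over optimum: 9.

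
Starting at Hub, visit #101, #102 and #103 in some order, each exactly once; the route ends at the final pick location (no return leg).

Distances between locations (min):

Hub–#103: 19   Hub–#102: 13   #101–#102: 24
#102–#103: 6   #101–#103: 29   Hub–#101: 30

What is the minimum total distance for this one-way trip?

Shortest open route: 48 min.

There are 3! = 6 possible orderings.
Hub → #101 → #102 → #103: 30+24+6 = 60
Hub → #101 → #103 → #102: 30+29+6 = 65
Hub → #102 → #101 → #103: 13+24+29 = 66
Hub → #102 → #103 → #101: 13+6+29 = 48
Hub → #103 → #101 → #102: 19+29+24 = 72
Hub → #103 → #102 → #101: 19+6+24 = 49
The minimum is 48.
One shortest path: Hub → #102 → #103 → #101.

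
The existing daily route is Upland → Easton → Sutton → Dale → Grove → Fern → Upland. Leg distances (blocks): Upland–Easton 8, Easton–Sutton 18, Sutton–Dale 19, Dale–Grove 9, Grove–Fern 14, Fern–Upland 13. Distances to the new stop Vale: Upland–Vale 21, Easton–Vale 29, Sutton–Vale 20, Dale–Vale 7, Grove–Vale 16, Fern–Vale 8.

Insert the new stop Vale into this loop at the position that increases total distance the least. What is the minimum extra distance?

Insertion cost between consecutive stops i–j is d(i,Vale) + d(Vale,j) − d(i,j):
  between Upland and Easton: 21 + 29 − 8 = 42
  between Easton and Sutton: 29 + 20 − 18 = 31
  between Sutton and Dale: 20 + 7 − 19 = 8
  between Dale and Grove: 7 + 16 − 9 = 14
  between Grove and Fern: 16 + 8 − 14 = 10
  between Fern and Upland: 8 + 21 − 13 = 16
Cheapest insertion is between Sutton and Dale, adding 8.
New total = 81 + 8 = 89.

+8 blocks — insert Vale between Sutton and Dale.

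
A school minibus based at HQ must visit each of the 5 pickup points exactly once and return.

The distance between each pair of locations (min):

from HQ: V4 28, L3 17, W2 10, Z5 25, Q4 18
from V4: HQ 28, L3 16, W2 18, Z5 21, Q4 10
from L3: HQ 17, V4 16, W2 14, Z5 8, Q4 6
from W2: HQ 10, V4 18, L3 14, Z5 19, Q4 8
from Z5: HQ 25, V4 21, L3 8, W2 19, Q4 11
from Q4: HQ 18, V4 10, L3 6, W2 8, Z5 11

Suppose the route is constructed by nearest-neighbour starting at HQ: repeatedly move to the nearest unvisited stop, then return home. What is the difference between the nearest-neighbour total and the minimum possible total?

From HQ: W2=10, L3=17, Q4=18, Z5=25, V4=28 → choose W2 (10).
From W2: Q4=8, L3=14, V4=18, Z5=19 → choose Q4 (8).
From Q4: L3=6, V4=10, Z5=11 → choose L3 (6).
From L3: Z5=8, V4=16 → choose Z5 (8).
From Z5: V4=21 → choose V4 (21).
NN route HQ → W2 → Q4 → L3 → Z5 → V4 → HQ costs 81.
Optimal: HQ → L3 → Z5 → V4 → Q4 → W2 → HQ costs 74 (by enumerating all 60 distinct tours).
Excess = 81 − 74 = 7.

Excess over optimum: 7 min.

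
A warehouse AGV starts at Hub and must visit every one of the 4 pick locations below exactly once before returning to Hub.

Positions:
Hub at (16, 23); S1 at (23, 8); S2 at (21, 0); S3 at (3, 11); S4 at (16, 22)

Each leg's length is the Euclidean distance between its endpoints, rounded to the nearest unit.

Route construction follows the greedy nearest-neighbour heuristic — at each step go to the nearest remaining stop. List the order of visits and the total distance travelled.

Hub → [S4:1 / S1:17 / S3:18 / S2:24] → S4 (1)
S4 → [S1:16 / S3:17 / S2:23] → S1 (16)
S1 → [S2:8 / S3:20] → S2 (8)
S2 → [S3:21] → S3 (21)
Return S3→Hub: 18.
Total = 1 + 16 + 8 + 21 + 18 = 64.

Total distance 64 via the nearest-neighbour route Hub → S4 → S1 → S2 → S3 → Hub.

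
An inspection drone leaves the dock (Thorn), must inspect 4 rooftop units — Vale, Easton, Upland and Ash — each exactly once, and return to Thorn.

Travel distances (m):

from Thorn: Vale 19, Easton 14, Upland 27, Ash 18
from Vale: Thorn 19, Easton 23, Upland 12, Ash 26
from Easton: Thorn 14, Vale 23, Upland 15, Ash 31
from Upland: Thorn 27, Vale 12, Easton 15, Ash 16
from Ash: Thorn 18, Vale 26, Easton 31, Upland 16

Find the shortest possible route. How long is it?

There are 12 distinct closed tours to check (reversals are equivalent).
Thorn→Vale→Easton→Upland→Ash→Thorn: 19+23+15+16+18 = 91
Thorn→Vale→Easton→Ash→Upland→Thorn: 19+23+31+16+27 = 116
Thorn→Vale→Upland→Easton→Ash→Thorn: 19+12+15+31+18 = 95
Thorn→Vale→Upland→Ash→Easton→Thorn: 19+12+16+31+14 = 92
Thorn→Vale→Ash→Easton→Upland→Thorn: 19+26+31+15+27 = 118
Thorn→Vale→Ash→Upland→Easton→Thorn: 19+26+16+15+14 = 90
Thorn→Easton→Vale→Upland→Ash→Thorn: 14+23+12+16+18 = 83
Thorn→Easton→Vale→Ash→Upland→Thorn: 14+23+26+16+27 = 106
Thorn→Easton→Upland→Vale→Ash→Thorn: 14+15+12+26+18 = 85
Thorn→Easton→Ash→Vale→Upland→Thorn: 14+31+26+12+27 = 110
Thorn→Upland→Vale→Easton→Ash→Thorn: 27+12+23+31+18 = 111
Thorn→Upland→Easton→Vale→Ash→Thorn: 27+15+23+26+18 = 109
The minimum is 83.
One optimal route: Thorn → Easton → Vale → Upland → Ash → Thorn (or its reverse).

83 m — the shortest possible round trip.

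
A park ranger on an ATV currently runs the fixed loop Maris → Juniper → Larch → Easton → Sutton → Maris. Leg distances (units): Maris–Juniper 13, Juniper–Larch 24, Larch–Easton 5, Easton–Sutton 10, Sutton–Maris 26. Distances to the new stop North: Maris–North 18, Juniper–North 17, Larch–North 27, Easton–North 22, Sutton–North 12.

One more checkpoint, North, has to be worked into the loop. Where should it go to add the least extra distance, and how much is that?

Insertion cost between consecutive stops i–j is d(i,North) + d(North,j) − d(i,j):
  between Maris and Juniper: 18 + 17 − 13 = 22
  between Juniper and Larch: 17 + 27 − 24 = 20
  between Larch and Easton: 27 + 22 − 5 = 44
  between Easton and Sutton: 22 + 12 − 10 = 24
  between Sutton and Maris: 12 + 18 − 26 = 4
Cheapest insertion is between Sutton and Maris, adding 4.
New total = 78 + 4 = 82.

Minimum extra distance: 4, inserting North between Sutton and Maris.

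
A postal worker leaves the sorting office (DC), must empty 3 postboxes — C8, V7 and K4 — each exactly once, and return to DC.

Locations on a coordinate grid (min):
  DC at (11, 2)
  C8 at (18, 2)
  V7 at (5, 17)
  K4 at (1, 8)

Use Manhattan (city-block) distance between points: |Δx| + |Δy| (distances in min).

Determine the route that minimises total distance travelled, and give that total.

64 min — the shortest possible round trip.

There are 3 distinct closed tours to check (reversals are equivalent).
DC - C8 - V7 - K4 - DC: 7+28+13+16 = 64
DC - C8 - K4 - V7 - DC: 7+23+13+21 = 64
DC - V7 - C8 - K4 - DC: 21+28+23+16 = 88
The minimum is 64.
One optimal route: DC → C8 → V7 → K4 → DC (or its reverse).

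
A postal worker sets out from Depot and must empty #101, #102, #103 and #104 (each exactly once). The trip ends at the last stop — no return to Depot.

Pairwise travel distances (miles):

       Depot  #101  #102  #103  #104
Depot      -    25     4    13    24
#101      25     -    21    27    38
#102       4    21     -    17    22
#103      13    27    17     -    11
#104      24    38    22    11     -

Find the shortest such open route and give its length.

There are 4! = 24 possible orderings.
Depot → #101 → #102 → #103 → #104: 25+21+17+11 = 74
Depot → #101 → #102 → #104 → #103: 25+21+22+11 = 79
Depot → #101 → #103 → #102 → #104: 25+27+17+22 = 91
Depot → #101 → #103 → #104 → #102: 25+27+11+22 = 85
Depot → #101 → #104 → #102 → #103: 25+38+22+17 = 102
Depot → #101 → #104 → #103 → #102: 25+38+11+17 = 91
Depot → #102 → #101 → #103 → #104: 4+21+27+11 = 63
Depot → #102 → #101 → #104 → #103: 4+21+38+11 = 74
Depot → #102 → #103 → #101 → #104: 4+17+27+38 = 86
Depot → #102 → #103 → #104 → #101: 4+17+11+38 = 70
Depot → #102 → #104 → #101 → #103: 4+22+38+27 = 91
Depot → #102 → #104 → #103 → #101: 4+22+11+27 = 64
Depot → #103 → #101 → #102 → #104: 13+27+21+22 = 83
Depot → #103 → #101 → #104 → #102: 13+27+38+22 = 100
… (10 more)
The minimum is 63.
One shortest path: Depot → #102 → #101 → #103 → #104.

Minimum one-way distance = 63 miles.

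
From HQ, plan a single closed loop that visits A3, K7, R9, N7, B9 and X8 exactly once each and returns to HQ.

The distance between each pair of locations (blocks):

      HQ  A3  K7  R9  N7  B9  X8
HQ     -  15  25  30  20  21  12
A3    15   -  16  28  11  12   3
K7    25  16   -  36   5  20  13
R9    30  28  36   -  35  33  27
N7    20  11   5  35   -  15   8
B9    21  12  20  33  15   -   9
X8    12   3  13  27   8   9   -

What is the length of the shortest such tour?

With 6 stops there are 6!/2 = 360 distinct round trips (a route and its reverse cost the same).
HQ → A3 → K7 → R9 → N7 → B9 → X8 → HQ: 15+16+36+35+15+9+12 = 138
HQ → A3 → K7 → R9 → N7 → X8 → B9 → HQ: 15+16+36+35+8+9+21 = 140
HQ → A3 → K7 → R9 → B9 → N7 → X8 → HQ: 15+16+36+33+15+8+12 = 135
HQ → A3 → K7 → R9 → B9 → X8 → N7 → HQ: 15+16+36+33+9+8+20 = 137
HQ → A3 → K7 → R9 → X8 → N7 → B9 → HQ: 15+16+36+27+8+15+21 = 138
HQ → A3 → K7 → R9 → X8 → B9 → N7 → HQ: 15+16+36+27+9+15+20 = 138
HQ → A3 → K7 → N7 → R9 → B9 → X8 → HQ: 15+16+5+35+33+9+12 = 125
HQ → A3 → K7 → N7 → R9 → X8 → B9 → HQ: 15+16+5+35+27+9+21 = 128
… (352 more)
HQ → A3 → X8 → B9 → N7 → K7 → R9 → HQ: 15+3+9+15+5+36+30 = 113  ← best
The minimum is 113.
One optimal route: HQ → A3 → X8 → B9 → N7 → K7 → R9 → HQ (or its reverse).

113 blocks — the shortest possible round trip.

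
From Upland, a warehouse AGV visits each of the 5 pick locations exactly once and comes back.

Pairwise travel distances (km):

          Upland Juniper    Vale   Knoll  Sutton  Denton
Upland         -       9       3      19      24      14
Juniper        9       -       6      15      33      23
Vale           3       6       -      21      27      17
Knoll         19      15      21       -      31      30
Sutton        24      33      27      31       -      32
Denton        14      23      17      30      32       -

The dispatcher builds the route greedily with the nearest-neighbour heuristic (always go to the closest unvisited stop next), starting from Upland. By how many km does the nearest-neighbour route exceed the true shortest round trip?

From Upland: Vale=3, Juniper=9, Denton=14, Knoll=19, Sutton=24 → choose Vale (3).
From Vale: Juniper=6, Denton=17, Knoll=21, Sutton=27 → choose Juniper (6).
From Juniper: Knoll=15, Denton=23, Sutton=33 → choose Knoll (15).
From Knoll: Denton=30, Sutton=31 → choose Denton (30).
From Denton: Sutton=32 → choose Sutton (32).
NN route Upland → Vale → Juniper → Knoll → Denton → Sutton → Upland costs 110.
Optimal: Upland → Vale → Juniper → Knoll → Sutton → Denton → Upland costs 101 (by enumerating all 60 distinct tours).
Excess = 110 − 101 = 9.

The nearest-neighbour route is 9 km longer than optimal.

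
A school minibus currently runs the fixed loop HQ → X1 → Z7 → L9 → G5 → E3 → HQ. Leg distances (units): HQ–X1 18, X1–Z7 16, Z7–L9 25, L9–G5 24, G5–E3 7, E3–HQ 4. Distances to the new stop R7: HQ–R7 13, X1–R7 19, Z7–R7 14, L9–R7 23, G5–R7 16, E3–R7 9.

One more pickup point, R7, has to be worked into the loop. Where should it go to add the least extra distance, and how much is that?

+12 — insert R7 between Z7 and L9.

Insertion cost between consecutive stops i–j is d(i,R7) + d(R7,j) − d(i,j):
  between HQ and X1: 13 + 19 − 18 = 14
  between X1 and Z7: 19 + 14 − 16 = 17
  between Z7 and L9: 14 + 23 − 25 = 12
  between L9 and G5: 23 + 16 − 24 = 15
  between G5 and E3: 16 + 9 − 7 = 18
  between E3 and HQ: 9 + 13 − 4 = 18
Cheapest insertion is between Z7 and L9, adding 12.
New total = 94 + 12 = 106.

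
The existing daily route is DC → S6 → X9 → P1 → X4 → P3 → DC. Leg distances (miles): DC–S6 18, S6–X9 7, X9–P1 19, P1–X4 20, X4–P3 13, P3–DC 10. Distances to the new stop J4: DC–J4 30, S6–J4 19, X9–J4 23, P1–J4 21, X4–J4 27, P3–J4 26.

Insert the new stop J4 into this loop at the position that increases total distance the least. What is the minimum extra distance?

Adding 25 miles by placing J4 on the X9–P1 leg.

Insertion cost between consecutive stops i–j is d(i,J4) + d(J4,j) − d(i,j):
  between DC and S6: 30 + 19 − 18 = 31
  between S6 and X9: 19 + 23 − 7 = 35
  between X9 and P1: 23 + 21 − 19 = 25
  between P1 and X4: 21 + 27 − 20 = 28
  between X4 and P3: 27 + 26 − 13 = 40
  between P3 and DC: 26 + 30 − 10 = 46
Cheapest insertion is between X9 and P1, adding 25.
New total = 87 + 25 = 112.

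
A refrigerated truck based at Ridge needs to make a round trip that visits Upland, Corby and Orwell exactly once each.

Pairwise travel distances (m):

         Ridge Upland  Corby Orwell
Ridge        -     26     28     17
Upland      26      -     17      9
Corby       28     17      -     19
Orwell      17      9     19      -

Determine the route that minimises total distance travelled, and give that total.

With 3 stops there are 3!/2 = 3 distinct round trips (a route and its reverse cost the same).
Ridge→Upland→Corby→Orwell→Ridge: 26+17+19+17 = 79
Ridge→Upland→Orwell→Corby→Ridge: 26+9+19+28 = 82
Ridge→Corby→Upland→Orwell→Ridge: 28+17+9+17 = 71
The minimum is 71.
One optimal route: Ridge → Corby → Upland → Orwell → Ridge (or its reverse).

Minimum total distance: 71 m.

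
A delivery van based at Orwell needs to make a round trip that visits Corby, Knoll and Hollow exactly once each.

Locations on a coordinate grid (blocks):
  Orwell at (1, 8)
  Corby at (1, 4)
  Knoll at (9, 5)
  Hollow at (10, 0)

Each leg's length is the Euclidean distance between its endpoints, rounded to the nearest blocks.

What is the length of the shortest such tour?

Minimum total distance: 28 blocks.

With 3 stops there are 3!/2 = 3 distinct round trips (a route and its reverse cost the same).
Orwell-Corby-Knoll-Hollow-Orwell: 4+8+5+12 = 29
Orwell-Corby-Hollow-Knoll-Orwell: 4+10+5+9 = 28
Orwell-Knoll-Corby-Hollow-Orwell: 9+8+10+12 = 39
The minimum is 28.
One optimal route: Orwell → Corby → Hollow → Knoll → Orwell (or its reverse).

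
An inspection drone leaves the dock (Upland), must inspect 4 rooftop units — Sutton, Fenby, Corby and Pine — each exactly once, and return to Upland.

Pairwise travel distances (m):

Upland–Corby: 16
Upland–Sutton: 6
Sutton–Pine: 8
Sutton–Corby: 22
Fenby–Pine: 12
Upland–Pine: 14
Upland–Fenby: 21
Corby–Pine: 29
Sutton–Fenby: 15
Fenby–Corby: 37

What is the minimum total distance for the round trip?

Upland-Sutton-Fenby-Corby-Pine-Upland: 6+15+37+29+14 = 101
Upland-Sutton-Fenby-Pine-Corby-Upland: 6+15+12+29+16 = 78
Upland-Sutton-Corby-Fenby-Pine-Upland: 6+22+37+12+14 = 91
Upland-Sutton-Corby-Pine-Fenby-Upland: 6+22+29+12+21 = 90
Upland-Sutton-Pine-Fenby-Corby-Upland: 6+8+12+37+16 = 79
Upland-Sutton-Pine-Corby-Fenby-Upland: 6+8+29+37+21 = 101
Upland-Fenby-Sutton-Corby-Pine-Upland: 21+15+22+29+14 = 101
Upland-Fenby-Sutton-Pine-Corby-Upland: 21+15+8+29+16 = 89
Upland-Fenby-Corby-Sutton-Pine-Upland: 21+37+22+8+14 = 102
Upland-Fenby-Pine-Sutton-Corby-Upland: 21+12+8+22+16 = 79
Upland-Corby-Sutton-Fenby-Pine-Upland: 16+22+15+12+14 = 79
Upland-Corby-Fenby-Sutton-Pine-Upland: 16+37+15+8+14 = 90
The minimum is 78.
One optimal route: Upland → Sutton → Fenby → Pine → Corby → Upland (or its reverse).

Minimum total distance: 78 m.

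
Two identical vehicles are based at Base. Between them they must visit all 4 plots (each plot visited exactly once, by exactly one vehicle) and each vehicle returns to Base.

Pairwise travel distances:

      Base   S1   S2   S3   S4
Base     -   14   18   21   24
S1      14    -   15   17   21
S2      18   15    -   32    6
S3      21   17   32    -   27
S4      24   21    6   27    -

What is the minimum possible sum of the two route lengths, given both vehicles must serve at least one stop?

There are 2^3 − 1 = 7 ways to divide the 4 stops into two non-empty groups. For each, the best each vehicle can do is its own shortest tour through its group:
  {S1} + {S2, S3, S4}: 28 + 72 = 100
  {S2} + {S1, S3, S4}: 36 + 82 = 118
  {S1, S2} + {S3, S4}: 47 + 72 = 119
  {S3} + {S1, S2, S4}: 42 + 59 = 101
  {S1, S3} + {S2, S4}: 52 + 48 = 100
  {S2, S3} + {S1, S4}: 71 + 59 = 130
  … (7 splits in total)
Best: vehicle 1 Base → S1 → Base = 28; vehicle 2 Base → S2 → S4 → S3 → Base = 72; combined 100.

Minimum combined distance: 100.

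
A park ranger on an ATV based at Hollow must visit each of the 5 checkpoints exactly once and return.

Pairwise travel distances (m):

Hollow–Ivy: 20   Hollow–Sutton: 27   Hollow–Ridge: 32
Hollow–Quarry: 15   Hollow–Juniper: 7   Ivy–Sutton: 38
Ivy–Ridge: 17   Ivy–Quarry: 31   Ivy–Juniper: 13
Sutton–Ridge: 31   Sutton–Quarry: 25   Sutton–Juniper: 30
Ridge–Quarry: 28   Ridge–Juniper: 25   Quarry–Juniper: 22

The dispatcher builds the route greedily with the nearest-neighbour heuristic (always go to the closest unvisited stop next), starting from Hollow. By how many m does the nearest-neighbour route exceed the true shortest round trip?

From Hollow: Juniper=7, Quarry=15, Ivy=20, Sutton=27, Ridge=32 → choose Juniper (7).
From Juniper: Ivy=13, Quarry=22, Ridge=25, Sutton=30 → choose Ivy (13).
From Ivy: Ridge=17, Quarry=31, Sutton=38 → choose Ridge (17).
From Ridge: Quarry=28, Sutton=31 → choose Quarry (28).
From Quarry: Sutton=25 → choose Sutton (25).
NN route Hollow → Juniper → Ivy → Ridge → Quarry → Sutton → Hollow costs 117.
Optimal: Hollow → Quarry → Sutton → Ridge → Ivy → Juniper → Hollow costs 108 (by enumerating all 60 distinct tours).
Excess = 117 − 108 = 9.

The nearest-neighbour route is 9 m longer than optimal.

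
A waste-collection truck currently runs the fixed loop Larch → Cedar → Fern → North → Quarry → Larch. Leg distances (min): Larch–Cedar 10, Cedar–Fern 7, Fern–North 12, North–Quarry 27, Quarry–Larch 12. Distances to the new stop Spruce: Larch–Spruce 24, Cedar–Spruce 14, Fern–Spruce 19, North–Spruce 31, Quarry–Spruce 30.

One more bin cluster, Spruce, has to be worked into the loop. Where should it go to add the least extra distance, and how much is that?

Adding 26 min by placing Spruce on the Cedar–Fern leg.

Insertion cost between consecutive stops i–j is d(i,Spruce) + d(Spruce,j) − d(i,j):
  between Larch and Cedar: 24 + 14 − 10 = 28
  between Cedar and Fern: 14 + 19 − 7 = 26
  between Fern and North: 19 + 31 − 12 = 38
  between North and Quarry: 31 + 30 − 27 = 34
  between Quarry and Larch: 30 + 24 − 12 = 42
Cheapest insertion is between Cedar and Fern, adding 26.
New total = 68 + 26 = 94.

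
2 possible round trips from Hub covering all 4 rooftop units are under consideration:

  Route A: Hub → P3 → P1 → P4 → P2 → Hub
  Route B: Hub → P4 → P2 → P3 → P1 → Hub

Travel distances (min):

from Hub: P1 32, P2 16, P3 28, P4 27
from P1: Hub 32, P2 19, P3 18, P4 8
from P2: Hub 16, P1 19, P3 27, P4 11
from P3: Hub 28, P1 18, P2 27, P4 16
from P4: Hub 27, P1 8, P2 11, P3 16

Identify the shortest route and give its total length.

Route A: 28 + 18 + 8 + 11 + 16 = 81
Route B: 27 + 11 + 27 + 18 + 32 = 115

81 min — Route A is the shortest.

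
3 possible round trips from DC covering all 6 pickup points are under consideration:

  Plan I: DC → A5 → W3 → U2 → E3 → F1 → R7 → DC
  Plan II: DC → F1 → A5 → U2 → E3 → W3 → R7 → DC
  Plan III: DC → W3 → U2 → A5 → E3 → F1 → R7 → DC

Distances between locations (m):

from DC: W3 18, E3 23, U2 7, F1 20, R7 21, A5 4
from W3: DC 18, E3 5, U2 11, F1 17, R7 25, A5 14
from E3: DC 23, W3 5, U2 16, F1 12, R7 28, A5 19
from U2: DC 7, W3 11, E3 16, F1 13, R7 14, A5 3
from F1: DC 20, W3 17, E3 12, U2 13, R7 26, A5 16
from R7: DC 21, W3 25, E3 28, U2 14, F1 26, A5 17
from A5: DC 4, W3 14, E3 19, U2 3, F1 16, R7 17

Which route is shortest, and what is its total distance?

Plan I: 4 + 14 + 11 + 16 + 12 + 26 + 21 = 104
Plan II: 20 + 16 + 3 + 16 + 5 + 25 + 21 = 106
Plan III: 18 + 11 + 3 + 19 + 12 + 26 + 21 = 110

104 m — Plan I is the shortest.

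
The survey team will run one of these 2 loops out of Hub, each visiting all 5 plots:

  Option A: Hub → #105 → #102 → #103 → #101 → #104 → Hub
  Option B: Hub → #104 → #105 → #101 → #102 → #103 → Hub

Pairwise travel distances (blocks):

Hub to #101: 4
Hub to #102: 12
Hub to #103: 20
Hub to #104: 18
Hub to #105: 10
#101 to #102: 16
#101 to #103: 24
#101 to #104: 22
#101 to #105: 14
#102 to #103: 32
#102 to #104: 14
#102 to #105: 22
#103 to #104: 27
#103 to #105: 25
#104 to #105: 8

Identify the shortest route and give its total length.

Option A: 10 + 22 + 32 + 24 + 22 + 18 = 128
Option B: 18 + 8 + 14 + 16 + 32 + 20 = 108

Shortest is Option B, total 108 blocks.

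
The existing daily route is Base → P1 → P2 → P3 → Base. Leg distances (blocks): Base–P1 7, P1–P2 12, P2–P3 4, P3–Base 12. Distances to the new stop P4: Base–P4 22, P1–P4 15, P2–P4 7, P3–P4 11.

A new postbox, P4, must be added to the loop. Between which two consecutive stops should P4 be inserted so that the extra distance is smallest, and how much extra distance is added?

Insertion cost between consecutive stops i–j is d(i,P4) + d(P4,j) − d(i,j):
  between Base and P1: 22 + 15 − 7 = 30
  between P1 and P2: 15 + 7 − 12 = 10
  between P2 and P3: 7 + 11 − 4 = 14
  between P3 and Base: 11 + 22 − 12 = 21
Cheapest insertion is between P1 and P2, adding 10.
New total = 35 + 10 = 45.

Minimum extra distance: 10 blocks, inserting P4 between P1 and P2.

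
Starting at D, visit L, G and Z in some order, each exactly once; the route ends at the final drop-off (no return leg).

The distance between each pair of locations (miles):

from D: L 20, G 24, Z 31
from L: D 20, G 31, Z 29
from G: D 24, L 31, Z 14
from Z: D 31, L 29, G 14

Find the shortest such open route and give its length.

Minimum one-way distance = 63 miles.

There are 3! = 6 possible orderings.
D - L - G - Z: 20+31+14 = 65
D - L - Z - G: 20+29+14 = 63
D - G - L - Z: 24+31+29 = 84
D - G - Z - L: 24+14+29 = 67
D - Z - L - G: 31+29+31 = 91
D - Z - G - L: 31+14+31 = 76
The minimum is 63.
One shortest path: D → L → Z → G.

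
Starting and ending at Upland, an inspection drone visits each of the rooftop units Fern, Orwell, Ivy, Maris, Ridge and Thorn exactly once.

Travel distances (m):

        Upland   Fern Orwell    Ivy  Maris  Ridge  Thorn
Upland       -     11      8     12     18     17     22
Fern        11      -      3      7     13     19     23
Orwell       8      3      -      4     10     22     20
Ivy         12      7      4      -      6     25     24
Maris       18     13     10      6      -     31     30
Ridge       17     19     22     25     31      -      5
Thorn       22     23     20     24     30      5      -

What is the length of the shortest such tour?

There are 360 distinct closed tours to check (reversals are equivalent).
Upland→Fern→Orwell→Ivy→Maris→Ridge→Thorn→Upland: 11+3+4+6+31+5+22 = 82
Upland→Fern→Orwell→Ivy→Maris→Thorn→Ridge→Upland: 11+3+4+6+30+5+17 = 76
Upland→Fern→Orwell→Ivy→Ridge→Maris→Thorn→Upland: 11+3+4+25+31+30+22 = 126
Upland→Fern→Orwell→Ivy→Ridge→Thorn→Maris→Upland: 11+3+4+25+5+30+18 = 96
Upland→Fern→Orwell→Ivy→Thorn→Maris→Ridge→Upland: 11+3+4+24+30+31+17 = 120
Upland→Fern→Orwell→Ivy→Thorn→Ridge→Maris→Upland: 11+3+4+24+5+31+18 = 96
Upland→Fern→Orwell→Maris→Ivy→Ridge→Thorn→Upland: 11+3+10+6+25+5+22 = 82
Upland→Fern→Orwell→Maris→Ivy→Thorn→Ridge→Upland: 11+3+10+6+24+5+17 = 76
… (352 more)
The minimum is 76.
One optimal route: Upland → Fern → Orwell → Ivy → Maris → Thorn → Ridge → Upland (or its reverse).

Minimum total distance: 76 m.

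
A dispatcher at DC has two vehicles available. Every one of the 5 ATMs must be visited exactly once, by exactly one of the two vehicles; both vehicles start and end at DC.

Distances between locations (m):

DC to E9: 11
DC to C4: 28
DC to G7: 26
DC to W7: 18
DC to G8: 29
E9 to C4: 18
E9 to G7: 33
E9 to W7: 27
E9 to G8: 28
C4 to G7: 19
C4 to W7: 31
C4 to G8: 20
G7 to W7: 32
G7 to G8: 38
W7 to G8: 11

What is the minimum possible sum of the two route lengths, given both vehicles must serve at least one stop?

Check every non-empty split of the stops between the two vehicles; for each half take its own optimal tour:
  {E9} + {C4, G7, W7, G8}: 22 + 94 = 116
  {C4} + {E9, G7, W7, G8}: 56 + 108 = 164
  {E9, C4} + {G7, W7, G8}: 57 + 93 = 150
  {G7} + {E9, C4, W7, G8}: 52 + 78 = 130
  {E9, G7} + {C4, W7, G8}: 70 + 77 = 147
  {C4, G7} + {E9, W7, G8}: 73 + 68 = 141
  … (15 splits in total)
Best: vehicle 1 DC → E9 → DC = 22; vehicle 2 DC → G7 → C4 → G8 → W7 → DC = 94; combined 116.

116 m — the smallest possible combined total.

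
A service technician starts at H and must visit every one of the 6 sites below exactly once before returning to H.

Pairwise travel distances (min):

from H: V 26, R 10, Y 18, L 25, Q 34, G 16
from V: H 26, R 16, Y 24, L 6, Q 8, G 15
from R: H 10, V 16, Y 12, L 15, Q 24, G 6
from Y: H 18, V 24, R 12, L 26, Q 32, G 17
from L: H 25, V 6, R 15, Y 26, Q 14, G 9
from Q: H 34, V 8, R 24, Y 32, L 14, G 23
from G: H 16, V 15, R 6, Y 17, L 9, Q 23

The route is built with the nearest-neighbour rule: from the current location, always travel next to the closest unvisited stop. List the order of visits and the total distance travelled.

Total distance 89 min via the nearest-neighbour route H → R → G → L → V → Q → Y → H.

H → [R:10 / G:16 / Y:18 / L:25 / V:26 / Q:34] → R (10)
R → [G:6 / Y:12 / L:15 / V:16 / Q:24] → G (6)
G → [L:9 / V:15 / Y:17 / Q:23] → L (9)
L → [V:6 / Q:14 / Y:26] → V (6)
V → [Q:8 / Y:24] → Q (8)
Q → [Y:32] → Y (32)
Return Y→H: 18.
Total = 10 + 6 + 9 + 6 + 8 + 32 + 18 = 89.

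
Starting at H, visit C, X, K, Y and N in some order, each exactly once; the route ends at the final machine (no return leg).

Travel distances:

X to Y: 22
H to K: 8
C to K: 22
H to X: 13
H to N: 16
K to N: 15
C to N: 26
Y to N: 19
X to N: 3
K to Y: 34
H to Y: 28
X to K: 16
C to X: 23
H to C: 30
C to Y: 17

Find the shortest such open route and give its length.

There are 5! = 120 possible orderings.
H→C→X→K→Y→N: 30+23+16+34+19 = 122
H→C→X→K→N→Y: 30+23+16+15+19 = 103
H→C→X→Y→K→N: 30+23+22+34+15 = 124
H→C→X→Y→N→K: 30+23+22+19+15 = 109
H→C→X→N→K→Y: 30+23+3+15+34 = 105
H→C→X→N→Y→K: 30+23+3+19+34 = 109
H→C→K→X→Y→N: 30+22+16+22+19 = 109
H→C→K→X→N→Y: 30+22+16+3+19 = 90
H→C→K→Y→X→N: 30+22+34+22+3 = 111
H→C→K→Y→N→X: 30+22+34+19+3 = 108
H→C→K→N→X→Y: 30+22+15+3+22 = 92
H→C→K→N→Y→X: 30+22+15+19+22 = 108
H→C→Y→X→K→N: 30+17+22+16+15 = 100
H→C→Y→X→N→K: 30+17+22+3+15 = 87
… (106 more)
H→K→X→N→Y→C: 8+16+3+19+17 = 63  ← best
The minimum is 63.
One shortest path: H → K → X → N → Y → C.

Shortest open route: 63.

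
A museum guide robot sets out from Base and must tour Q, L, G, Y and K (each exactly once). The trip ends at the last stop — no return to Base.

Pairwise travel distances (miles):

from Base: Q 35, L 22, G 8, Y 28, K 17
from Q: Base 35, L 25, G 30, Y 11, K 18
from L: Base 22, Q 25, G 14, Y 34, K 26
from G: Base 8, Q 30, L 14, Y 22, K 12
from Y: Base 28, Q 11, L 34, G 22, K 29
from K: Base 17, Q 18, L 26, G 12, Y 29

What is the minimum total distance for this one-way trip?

There are 5! = 120 possible orderings.
Base → Q → L → G → Y → K: 35+25+14+22+29 = 125
Base → Q → L → G → K → Y: 35+25+14+12+29 = 115
Base → Q → L → Y → G → K: 35+25+34+22+12 = 128
Base → Q → L → Y → K → G: 35+25+34+29+12 = 135
Base → Q → L → K → G → Y: 35+25+26+12+22 = 120
Base → Q → L → K → Y → G: 35+25+26+29+22 = 137
Base → Q → G → L → Y → K: 35+30+14+34+29 = 142
Base → Q → G → L → K → Y: 35+30+14+26+29 = 134
Base → Q → G → Y → L → K: 35+30+22+34+26 = 147
Base → Q → G → Y → K → L: 35+30+22+29+26 = 142
Base → Q → G → K → L → Y: 35+30+12+26+34 = 137
Base → Q → G → K → Y → L: 35+30+12+29+34 = 140
Base → Q → Y → L → G → K: 35+11+34+14+12 = 106
Base → Q → Y → L → K → G: 35+11+34+26+12 = 118
… (106 more)
Base → L → G → K → Q → Y: 22+14+12+18+11 = 77  ← best
The minimum is 77.
One shortest path: Base → L → G → K → Q → Y.

Shortest open route: 77 miles.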